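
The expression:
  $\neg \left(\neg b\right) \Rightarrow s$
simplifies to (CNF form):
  $s \vee \neg b$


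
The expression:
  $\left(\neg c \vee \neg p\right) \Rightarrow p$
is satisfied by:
  {p: True}


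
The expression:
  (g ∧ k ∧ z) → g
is always true.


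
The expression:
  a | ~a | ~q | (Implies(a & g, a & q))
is always true.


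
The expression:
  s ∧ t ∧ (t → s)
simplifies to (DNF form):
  s ∧ t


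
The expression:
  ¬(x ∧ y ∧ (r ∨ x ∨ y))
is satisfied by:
  {y: False, x: False}
  {x: True, y: False}
  {y: True, x: False}


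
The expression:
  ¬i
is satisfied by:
  {i: False}


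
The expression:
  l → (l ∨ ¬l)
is always true.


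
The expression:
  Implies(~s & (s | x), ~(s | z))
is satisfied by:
  {s: True, z: False, x: False}
  {s: False, z: False, x: False}
  {x: True, s: True, z: False}
  {x: True, s: False, z: False}
  {z: True, s: True, x: False}
  {z: True, s: False, x: False}
  {z: True, x: True, s: True}


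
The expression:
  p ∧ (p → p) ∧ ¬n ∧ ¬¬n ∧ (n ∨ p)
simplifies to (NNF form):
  False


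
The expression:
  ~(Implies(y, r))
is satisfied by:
  {y: True, r: False}


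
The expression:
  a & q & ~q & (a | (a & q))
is never true.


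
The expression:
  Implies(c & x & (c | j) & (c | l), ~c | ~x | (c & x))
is always true.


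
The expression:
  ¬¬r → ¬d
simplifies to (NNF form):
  ¬d ∨ ¬r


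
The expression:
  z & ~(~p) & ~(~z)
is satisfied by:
  {z: True, p: True}


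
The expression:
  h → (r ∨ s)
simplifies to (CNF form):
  r ∨ s ∨ ¬h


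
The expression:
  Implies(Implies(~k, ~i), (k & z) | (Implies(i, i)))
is always true.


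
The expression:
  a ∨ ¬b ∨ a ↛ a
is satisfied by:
  {a: True, b: False}
  {b: False, a: False}
  {b: True, a: True}


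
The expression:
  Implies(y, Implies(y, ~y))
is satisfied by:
  {y: False}


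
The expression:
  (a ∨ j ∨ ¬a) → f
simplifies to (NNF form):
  f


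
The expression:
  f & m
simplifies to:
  f & m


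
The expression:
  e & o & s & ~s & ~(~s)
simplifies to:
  False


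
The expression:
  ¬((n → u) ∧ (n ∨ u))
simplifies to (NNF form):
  ¬u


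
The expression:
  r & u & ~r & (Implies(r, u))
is never true.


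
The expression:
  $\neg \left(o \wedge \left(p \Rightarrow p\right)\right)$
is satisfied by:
  {o: False}


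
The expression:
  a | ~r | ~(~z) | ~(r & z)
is always true.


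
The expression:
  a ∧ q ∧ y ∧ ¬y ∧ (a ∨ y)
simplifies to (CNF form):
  False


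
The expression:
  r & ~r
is never true.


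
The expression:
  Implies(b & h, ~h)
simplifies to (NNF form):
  ~b | ~h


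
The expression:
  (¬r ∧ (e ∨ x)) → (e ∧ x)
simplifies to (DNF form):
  r ∨ (e ∧ x) ∨ (¬e ∧ ¬x)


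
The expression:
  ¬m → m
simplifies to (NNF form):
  m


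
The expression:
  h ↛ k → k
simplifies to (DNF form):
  k ∨ ¬h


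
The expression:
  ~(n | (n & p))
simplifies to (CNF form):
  ~n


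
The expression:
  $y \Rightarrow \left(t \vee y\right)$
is always true.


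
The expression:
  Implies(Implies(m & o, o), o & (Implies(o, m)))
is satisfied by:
  {m: True, o: True}


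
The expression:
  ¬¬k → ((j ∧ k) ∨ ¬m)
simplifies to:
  j ∨ ¬k ∨ ¬m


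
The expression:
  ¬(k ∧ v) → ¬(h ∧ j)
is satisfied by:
  {v: True, k: True, h: False, j: False}
  {v: True, k: False, h: False, j: False}
  {k: True, v: False, h: False, j: False}
  {v: False, k: False, h: False, j: False}
  {j: True, v: True, k: True, h: False}
  {j: True, v: True, k: False, h: False}
  {j: True, k: True, v: False, h: False}
  {j: True, k: False, v: False, h: False}
  {v: True, h: True, k: True, j: False}
  {v: True, h: True, k: False, j: False}
  {h: True, k: True, v: False, j: False}
  {h: True, v: False, k: False, j: False}
  {j: True, v: True, h: True, k: True}


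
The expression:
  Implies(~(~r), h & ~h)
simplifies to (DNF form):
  ~r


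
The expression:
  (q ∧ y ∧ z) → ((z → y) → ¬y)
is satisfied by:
  {q: False, z: False, y: False}
  {y: True, q: False, z: False}
  {z: True, q: False, y: False}
  {y: True, z: True, q: False}
  {q: True, y: False, z: False}
  {y: True, q: True, z: False}
  {z: True, q: True, y: False}


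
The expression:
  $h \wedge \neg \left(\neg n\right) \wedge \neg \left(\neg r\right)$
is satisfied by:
  {r: True, h: True, n: True}


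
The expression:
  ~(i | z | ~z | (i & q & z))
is never true.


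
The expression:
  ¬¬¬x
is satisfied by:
  {x: False}


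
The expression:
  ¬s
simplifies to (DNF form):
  ¬s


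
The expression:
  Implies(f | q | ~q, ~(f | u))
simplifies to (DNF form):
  ~f & ~u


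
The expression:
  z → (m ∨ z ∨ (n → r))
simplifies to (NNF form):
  True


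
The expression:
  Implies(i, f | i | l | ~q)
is always true.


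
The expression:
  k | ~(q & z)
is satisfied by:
  {k: True, q: False, z: False}
  {q: False, z: False, k: False}
  {z: True, k: True, q: False}
  {z: True, q: False, k: False}
  {k: True, q: True, z: False}
  {q: True, k: False, z: False}
  {z: True, q: True, k: True}


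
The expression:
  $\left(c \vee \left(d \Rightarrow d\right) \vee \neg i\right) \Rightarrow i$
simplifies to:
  $i$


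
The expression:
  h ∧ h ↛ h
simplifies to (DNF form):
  False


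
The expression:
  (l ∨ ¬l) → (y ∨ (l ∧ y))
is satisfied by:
  {y: True}


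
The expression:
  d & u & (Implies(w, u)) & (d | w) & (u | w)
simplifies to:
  d & u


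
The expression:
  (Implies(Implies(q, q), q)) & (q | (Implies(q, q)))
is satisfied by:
  {q: True}


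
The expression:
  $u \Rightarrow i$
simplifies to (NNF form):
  $i \vee \neg u$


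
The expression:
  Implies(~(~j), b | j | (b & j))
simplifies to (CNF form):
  True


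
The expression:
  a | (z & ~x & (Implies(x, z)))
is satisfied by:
  {a: True, z: True, x: False}
  {a: True, x: False, z: False}
  {a: True, z: True, x: True}
  {a: True, x: True, z: False}
  {z: True, x: False, a: False}


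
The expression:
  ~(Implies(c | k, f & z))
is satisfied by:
  {k: True, c: True, z: False, f: False}
  {k: True, c: False, z: False, f: False}
  {c: True, k: False, z: False, f: False}
  {f: True, k: True, c: True, z: False}
  {f: True, k: True, c: False, z: False}
  {f: True, c: True, k: False, z: False}
  {k: True, z: True, c: True, f: False}
  {k: True, z: True, c: False, f: False}
  {z: True, c: True, k: False, f: False}


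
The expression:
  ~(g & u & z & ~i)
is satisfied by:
  {i: True, g: False, u: False, z: False}
  {i: False, g: False, u: False, z: False}
  {i: True, z: True, g: False, u: False}
  {z: True, i: False, g: False, u: False}
  {i: True, u: True, z: False, g: False}
  {u: True, z: False, g: False, i: False}
  {i: True, z: True, u: True, g: False}
  {z: True, u: True, i: False, g: False}
  {i: True, g: True, z: False, u: False}
  {g: True, z: False, u: False, i: False}
  {i: True, z: True, g: True, u: False}
  {z: True, g: True, i: False, u: False}
  {i: True, u: True, g: True, z: False}
  {u: True, g: True, z: False, i: False}
  {i: True, z: True, u: True, g: True}


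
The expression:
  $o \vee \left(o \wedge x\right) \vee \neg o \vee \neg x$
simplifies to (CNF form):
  $\text{True}$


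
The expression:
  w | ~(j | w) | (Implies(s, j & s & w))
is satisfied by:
  {w: True, s: False, j: False}
  {s: False, j: False, w: False}
  {j: True, w: True, s: False}
  {j: True, s: False, w: False}
  {w: True, s: True, j: False}
  {s: True, w: False, j: False}
  {j: True, s: True, w: True}


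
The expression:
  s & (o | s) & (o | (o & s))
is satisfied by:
  {s: True, o: True}


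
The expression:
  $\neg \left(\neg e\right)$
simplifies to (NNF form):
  $e$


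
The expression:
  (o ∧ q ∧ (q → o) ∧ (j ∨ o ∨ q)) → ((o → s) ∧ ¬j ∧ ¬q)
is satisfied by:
  {o: False, q: False}
  {q: True, o: False}
  {o: True, q: False}


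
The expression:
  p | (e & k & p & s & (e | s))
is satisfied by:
  {p: True}


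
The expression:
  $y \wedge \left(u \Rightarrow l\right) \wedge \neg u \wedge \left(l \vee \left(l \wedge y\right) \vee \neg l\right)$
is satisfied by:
  {y: True, u: False}


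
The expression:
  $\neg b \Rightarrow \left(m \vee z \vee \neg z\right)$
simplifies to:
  $\text{True}$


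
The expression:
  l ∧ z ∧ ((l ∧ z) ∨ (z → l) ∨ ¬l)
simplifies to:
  l ∧ z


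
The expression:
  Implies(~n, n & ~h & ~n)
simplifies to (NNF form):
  n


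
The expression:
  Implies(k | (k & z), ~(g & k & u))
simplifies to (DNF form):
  ~g | ~k | ~u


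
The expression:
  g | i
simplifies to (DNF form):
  g | i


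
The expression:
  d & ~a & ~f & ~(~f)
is never true.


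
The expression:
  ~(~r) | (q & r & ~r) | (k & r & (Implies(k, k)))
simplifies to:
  r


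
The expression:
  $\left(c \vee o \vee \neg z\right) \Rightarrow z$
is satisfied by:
  {z: True}


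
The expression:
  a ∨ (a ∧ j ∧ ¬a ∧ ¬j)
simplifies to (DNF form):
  a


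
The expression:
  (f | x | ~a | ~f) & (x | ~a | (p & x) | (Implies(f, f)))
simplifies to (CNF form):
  True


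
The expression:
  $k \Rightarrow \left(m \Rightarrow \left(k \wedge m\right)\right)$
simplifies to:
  $\text{True}$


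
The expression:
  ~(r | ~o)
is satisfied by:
  {o: True, r: False}


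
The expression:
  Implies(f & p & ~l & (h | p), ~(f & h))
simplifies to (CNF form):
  l | ~f | ~h | ~p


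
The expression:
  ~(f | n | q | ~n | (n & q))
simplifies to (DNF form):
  False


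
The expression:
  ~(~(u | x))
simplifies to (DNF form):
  u | x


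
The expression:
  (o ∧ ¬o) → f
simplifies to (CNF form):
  True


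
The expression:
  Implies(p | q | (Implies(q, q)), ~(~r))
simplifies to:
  r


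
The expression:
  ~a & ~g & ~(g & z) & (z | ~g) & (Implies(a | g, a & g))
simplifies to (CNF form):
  ~a & ~g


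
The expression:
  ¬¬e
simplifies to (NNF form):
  e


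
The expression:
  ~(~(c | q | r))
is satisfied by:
  {r: True, q: True, c: True}
  {r: True, q: True, c: False}
  {r: True, c: True, q: False}
  {r: True, c: False, q: False}
  {q: True, c: True, r: False}
  {q: True, c: False, r: False}
  {c: True, q: False, r: False}


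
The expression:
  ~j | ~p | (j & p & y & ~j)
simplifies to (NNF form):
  ~j | ~p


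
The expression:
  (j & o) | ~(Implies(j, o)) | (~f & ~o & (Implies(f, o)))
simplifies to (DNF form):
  j | (~f & ~o)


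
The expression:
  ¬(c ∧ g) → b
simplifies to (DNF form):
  b ∨ (c ∧ g)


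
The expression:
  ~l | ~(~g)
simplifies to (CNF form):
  g | ~l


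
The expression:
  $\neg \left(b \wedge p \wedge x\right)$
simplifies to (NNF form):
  $\neg b \vee \neg p \vee \neg x$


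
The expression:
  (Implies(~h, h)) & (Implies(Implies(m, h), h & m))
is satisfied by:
  {h: True, m: True}


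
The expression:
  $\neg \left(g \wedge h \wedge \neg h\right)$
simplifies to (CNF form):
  $\text{True}$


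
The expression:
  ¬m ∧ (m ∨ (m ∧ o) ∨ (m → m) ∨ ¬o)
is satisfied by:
  {m: False}


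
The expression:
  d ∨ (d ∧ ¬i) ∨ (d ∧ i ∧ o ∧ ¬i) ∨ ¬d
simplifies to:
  True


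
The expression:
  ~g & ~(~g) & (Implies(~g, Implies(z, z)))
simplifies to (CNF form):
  False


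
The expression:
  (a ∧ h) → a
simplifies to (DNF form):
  True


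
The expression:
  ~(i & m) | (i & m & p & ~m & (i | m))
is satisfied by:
  {m: False, i: False}
  {i: True, m: False}
  {m: True, i: False}


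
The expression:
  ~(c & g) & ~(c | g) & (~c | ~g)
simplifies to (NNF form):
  ~c & ~g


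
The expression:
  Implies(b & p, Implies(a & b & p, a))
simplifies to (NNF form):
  True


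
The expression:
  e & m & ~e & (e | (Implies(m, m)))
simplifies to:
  False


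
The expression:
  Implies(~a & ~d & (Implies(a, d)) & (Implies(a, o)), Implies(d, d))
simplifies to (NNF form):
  True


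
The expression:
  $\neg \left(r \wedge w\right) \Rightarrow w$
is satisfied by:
  {w: True}


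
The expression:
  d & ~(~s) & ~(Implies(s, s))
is never true.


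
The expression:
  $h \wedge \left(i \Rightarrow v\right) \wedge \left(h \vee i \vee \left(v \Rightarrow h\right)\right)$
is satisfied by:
  {h: True, v: True, i: False}
  {h: True, v: False, i: False}
  {h: True, i: True, v: True}


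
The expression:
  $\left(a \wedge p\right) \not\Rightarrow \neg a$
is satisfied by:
  {a: True, p: True}


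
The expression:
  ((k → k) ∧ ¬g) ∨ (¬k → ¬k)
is always true.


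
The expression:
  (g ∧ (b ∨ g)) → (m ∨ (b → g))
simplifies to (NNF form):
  True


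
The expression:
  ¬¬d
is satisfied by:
  {d: True}


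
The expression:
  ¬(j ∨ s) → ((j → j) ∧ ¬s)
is always true.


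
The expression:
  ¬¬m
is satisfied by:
  {m: True}


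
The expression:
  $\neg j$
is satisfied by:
  {j: False}


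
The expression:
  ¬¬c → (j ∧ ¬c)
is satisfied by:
  {c: False}


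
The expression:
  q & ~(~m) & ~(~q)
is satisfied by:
  {m: True, q: True}


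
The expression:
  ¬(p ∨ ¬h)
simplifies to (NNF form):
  h ∧ ¬p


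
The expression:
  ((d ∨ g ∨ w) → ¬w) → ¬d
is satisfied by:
  {w: True, d: False}
  {d: False, w: False}
  {d: True, w: True}


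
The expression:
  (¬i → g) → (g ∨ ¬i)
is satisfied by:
  {g: True, i: False}
  {i: False, g: False}
  {i: True, g: True}


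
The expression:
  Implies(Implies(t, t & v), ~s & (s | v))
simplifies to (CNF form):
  (t | v) & (t | ~s) & (v | ~v) & (~s | ~v)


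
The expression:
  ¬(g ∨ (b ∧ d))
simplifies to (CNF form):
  ¬g ∧ (¬b ∨ ¬d)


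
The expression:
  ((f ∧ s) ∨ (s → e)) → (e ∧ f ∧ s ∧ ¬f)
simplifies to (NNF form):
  s ∧ ¬e ∧ ¬f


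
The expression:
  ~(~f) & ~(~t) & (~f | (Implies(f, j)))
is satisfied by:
  {t: True, j: True, f: True}


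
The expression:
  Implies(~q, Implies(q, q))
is always true.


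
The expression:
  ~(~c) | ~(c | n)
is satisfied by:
  {c: True, n: False}
  {n: False, c: False}
  {n: True, c: True}


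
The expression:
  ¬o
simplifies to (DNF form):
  ¬o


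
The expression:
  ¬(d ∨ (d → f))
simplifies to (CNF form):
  False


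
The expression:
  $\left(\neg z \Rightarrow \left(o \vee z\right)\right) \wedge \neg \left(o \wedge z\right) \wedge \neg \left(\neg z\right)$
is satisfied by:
  {z: True, o: False}


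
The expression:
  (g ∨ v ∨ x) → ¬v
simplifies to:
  ¬v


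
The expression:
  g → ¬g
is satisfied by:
  {g: False}


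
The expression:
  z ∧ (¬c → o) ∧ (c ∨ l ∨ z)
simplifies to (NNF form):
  z ∧ (c ∨ o)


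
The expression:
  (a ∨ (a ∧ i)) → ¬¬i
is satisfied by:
  {i: True, a: False}
  {a: False, i: False}
  {a: True, i: True}


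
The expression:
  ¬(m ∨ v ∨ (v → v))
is never true.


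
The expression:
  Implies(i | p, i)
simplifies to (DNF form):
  i | ~p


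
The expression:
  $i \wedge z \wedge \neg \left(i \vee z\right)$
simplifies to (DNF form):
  $\text{False}$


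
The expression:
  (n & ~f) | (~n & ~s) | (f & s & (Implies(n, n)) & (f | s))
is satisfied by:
  {n: False, s: False, f: False}
  {f: True, n: False, s: False}
  {f: True, s: True, n: False}
  {n: True, f: False, s: False}
  {s: True, n: True, f: False}
  {f: True, s: True, n: True}


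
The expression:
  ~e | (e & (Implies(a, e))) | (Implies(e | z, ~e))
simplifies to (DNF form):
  True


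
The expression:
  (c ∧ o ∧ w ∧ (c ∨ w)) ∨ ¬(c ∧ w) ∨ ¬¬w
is always true.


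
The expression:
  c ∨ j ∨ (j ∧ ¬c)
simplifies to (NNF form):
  c ∨ j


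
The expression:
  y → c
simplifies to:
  c ∨ ¬y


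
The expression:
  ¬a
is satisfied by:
  {a: False}


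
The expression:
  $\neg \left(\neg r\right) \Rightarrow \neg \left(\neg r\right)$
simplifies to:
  $\text{True}$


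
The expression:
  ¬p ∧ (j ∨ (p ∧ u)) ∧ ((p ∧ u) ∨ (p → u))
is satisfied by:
  {j: True, p: False}


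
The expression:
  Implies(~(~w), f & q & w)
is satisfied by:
  {f: True, q: True, w: False}
  {f: True, q: False, w: False}
  {q: True, f: False, w: False}
  {f: False, q: False, w: False}
  {w: True, f: True, q: True}


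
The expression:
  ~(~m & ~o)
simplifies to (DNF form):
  m | o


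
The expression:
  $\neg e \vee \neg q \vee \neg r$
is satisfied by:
  {e: False, q: False, r: False}
  {r: True, e: False, q: False}
  {q: True, e: False, r: False}
  {r: True, q: True, e: False}
  {e: True, r: False, q: False}
  {r: True, e: True, q: False}
  {q: True, e: True, r: False}


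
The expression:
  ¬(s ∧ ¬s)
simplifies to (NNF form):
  True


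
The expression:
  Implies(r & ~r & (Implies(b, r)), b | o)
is always true.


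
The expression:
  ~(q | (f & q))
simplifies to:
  ~q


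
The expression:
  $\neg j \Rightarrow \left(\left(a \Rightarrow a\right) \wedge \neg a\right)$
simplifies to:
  $j \vee \neg a$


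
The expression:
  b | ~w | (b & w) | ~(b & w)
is always true.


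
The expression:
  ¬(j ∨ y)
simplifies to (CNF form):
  ¬j ∧ ¬y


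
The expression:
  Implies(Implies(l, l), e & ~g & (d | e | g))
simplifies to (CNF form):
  e & ~g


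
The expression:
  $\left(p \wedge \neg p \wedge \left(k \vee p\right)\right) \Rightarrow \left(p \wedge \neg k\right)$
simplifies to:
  $\text{True}$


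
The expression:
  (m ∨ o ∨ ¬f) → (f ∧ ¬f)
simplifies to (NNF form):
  f ∧ ¬m ∧ ¬o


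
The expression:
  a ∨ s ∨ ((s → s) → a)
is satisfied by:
  {a: True, s: True}
  {a: True, s: False}
  {s: True, a: False}


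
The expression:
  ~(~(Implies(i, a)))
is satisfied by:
  {a: True, i: False}
  {i: False, a: False}
  {i: True, a: True}


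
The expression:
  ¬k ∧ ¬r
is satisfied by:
  {r: False, k: False}


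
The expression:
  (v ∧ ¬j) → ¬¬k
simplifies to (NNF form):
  j ∨ k ∨ ¬v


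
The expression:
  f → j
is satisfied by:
  {j: True, f: False}
  {f: False, j: False}
  {f: True, j: True}


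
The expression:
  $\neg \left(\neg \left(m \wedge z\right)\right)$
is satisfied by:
  {z: True, m: True}


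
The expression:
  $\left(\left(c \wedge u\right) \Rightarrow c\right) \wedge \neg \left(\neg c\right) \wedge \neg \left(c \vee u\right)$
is never true.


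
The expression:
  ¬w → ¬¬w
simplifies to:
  w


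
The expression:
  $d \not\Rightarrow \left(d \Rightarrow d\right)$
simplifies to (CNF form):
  $\text{False}$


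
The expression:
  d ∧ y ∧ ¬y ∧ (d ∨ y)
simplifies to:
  False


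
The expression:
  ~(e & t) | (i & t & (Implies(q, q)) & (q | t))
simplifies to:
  i | ~e | ~t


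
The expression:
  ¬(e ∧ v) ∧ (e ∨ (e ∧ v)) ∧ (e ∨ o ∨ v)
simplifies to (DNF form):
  e ∧ ¬v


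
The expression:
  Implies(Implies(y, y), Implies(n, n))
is always true.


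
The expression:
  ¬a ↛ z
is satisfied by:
  {z: True, a: False}
  {a: False, z: False}
  {a: True, z: True}


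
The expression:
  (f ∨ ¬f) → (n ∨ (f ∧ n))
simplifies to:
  n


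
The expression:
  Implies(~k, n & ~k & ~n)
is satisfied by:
  {k: True}


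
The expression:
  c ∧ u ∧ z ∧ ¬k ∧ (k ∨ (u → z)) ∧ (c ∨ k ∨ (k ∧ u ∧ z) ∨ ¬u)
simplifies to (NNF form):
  c ∧ u ∧ z ∧ ¬k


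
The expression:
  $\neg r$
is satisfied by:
  {r: False}


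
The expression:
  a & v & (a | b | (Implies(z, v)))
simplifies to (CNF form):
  a & v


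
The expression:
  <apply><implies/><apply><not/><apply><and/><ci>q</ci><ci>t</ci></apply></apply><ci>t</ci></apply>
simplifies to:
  <ci>t</ci>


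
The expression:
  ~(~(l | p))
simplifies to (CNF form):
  l | p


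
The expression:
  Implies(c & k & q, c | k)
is always true.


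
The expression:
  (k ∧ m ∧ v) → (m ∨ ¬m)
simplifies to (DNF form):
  True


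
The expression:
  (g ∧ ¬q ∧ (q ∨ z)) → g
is always true.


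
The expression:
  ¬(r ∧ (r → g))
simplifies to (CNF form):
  ¬g ∨ ¬r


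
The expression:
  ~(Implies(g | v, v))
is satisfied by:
  {g: True, v: False}


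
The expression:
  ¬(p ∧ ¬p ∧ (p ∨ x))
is always true.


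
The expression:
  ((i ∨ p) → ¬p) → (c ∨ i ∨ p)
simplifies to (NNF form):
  c ∨ i ∨ p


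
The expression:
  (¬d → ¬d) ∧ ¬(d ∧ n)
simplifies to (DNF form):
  ¬d ∨ ¬n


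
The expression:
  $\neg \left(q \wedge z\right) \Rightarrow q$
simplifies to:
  $q$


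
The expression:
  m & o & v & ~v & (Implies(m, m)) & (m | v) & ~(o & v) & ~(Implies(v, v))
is never true.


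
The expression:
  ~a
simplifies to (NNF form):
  ~a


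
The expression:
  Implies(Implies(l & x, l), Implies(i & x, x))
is always true.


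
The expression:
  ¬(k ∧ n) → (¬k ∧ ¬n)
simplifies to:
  (k ∧ n) ∨ (¬k ∧ ¬n)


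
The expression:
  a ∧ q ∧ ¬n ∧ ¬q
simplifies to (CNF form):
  False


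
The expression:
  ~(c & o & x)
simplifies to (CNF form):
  ~c | ~o | ~x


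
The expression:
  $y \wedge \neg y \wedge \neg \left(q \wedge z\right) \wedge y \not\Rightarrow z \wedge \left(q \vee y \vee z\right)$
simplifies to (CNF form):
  $\text{False}$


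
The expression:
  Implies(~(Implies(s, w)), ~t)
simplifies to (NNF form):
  w | ~s | ~t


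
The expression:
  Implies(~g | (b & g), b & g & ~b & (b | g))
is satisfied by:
  {g: True, b: False}


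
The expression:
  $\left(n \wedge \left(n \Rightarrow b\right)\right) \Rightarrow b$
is always true.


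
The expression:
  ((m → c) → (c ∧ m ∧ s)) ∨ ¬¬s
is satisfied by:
  {m: True, s: True, c: False}
  {s: True, c: False, m: False}
  {m: True, s: True, c: True}
  {s: True, c: True, m: False}
  {m: True, c: False, s: False}


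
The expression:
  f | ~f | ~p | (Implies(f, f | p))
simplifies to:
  True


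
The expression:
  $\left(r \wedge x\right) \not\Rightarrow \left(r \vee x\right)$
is never true.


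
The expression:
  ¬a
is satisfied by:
  {a: False}


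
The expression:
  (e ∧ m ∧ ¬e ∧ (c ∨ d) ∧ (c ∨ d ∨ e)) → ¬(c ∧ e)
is always true.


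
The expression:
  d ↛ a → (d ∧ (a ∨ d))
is always true.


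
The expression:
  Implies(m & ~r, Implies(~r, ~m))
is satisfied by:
  {r: True, m: False}
  {m: False, r: False}
  {m: True, r: True}


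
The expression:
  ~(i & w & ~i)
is always true.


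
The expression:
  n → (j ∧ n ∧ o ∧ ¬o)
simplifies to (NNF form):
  ¬n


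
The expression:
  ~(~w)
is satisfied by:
  {w: True}


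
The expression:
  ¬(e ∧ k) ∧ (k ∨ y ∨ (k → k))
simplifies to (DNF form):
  ¬e ∨ ¬k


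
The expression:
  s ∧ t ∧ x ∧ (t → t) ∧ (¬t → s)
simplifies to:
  s ∧ t ∧ x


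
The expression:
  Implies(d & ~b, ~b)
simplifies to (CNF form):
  True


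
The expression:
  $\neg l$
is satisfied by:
  {l: False}


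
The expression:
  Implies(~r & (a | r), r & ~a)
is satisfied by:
  {r: True, a: False}
  {a: False, r: False}
  {a: True, r: True}


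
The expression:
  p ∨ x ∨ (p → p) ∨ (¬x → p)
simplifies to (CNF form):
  True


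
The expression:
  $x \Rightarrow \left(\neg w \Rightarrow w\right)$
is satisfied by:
  {w: True, x: False}
  {x: False, w: False}
  {x: True, w: True}


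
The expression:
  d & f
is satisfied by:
  {d: True, f: True}


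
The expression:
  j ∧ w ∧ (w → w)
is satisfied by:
  {j: True, w: True}


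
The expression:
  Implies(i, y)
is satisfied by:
  {y: True, i: False}
  {i: False, y: False}
  {i: True, y: True}


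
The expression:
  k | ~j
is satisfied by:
  {k: True, j: False}
  {j: False, k: False}
  {j: True, k: True}


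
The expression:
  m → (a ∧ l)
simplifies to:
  (a ∧ l) ∨ ¬m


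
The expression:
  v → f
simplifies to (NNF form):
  f ∨ ¬v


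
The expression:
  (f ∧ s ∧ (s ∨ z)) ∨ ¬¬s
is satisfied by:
  {s: True}


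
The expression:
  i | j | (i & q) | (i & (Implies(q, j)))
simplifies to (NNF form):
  i | j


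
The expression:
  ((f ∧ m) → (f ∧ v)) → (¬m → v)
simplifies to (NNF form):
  m ∨ v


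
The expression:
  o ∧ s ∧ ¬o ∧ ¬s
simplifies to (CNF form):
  False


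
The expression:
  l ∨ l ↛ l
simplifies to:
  l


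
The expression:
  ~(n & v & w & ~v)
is always true.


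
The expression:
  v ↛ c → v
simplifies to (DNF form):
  True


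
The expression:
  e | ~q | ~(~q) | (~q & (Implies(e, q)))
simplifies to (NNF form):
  True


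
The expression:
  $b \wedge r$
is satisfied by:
  {r: True, b: True}


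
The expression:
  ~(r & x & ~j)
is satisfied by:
  {j: True, x: False, r: False}
  {j: False, x: False, r: False}
  {r: True, j: True, x: False}
  {r: True, j: False, x: False}
  {x: True, j: True, r: False}
  {x: True, j: False, r: False}
  {x: True, r: True, j: True}


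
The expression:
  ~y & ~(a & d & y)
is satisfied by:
  {y: False}


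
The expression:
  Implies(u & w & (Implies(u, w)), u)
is always true.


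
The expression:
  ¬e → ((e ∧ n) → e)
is always true.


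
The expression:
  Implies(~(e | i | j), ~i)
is always true.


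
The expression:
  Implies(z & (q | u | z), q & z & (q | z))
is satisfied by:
  {q: True, z: False}
  {z: False, q: False}
  {z: True, q: True}


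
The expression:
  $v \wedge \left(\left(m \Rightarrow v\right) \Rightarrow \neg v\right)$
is never true.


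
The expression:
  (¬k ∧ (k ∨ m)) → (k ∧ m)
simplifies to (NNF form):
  k ∨ ¬m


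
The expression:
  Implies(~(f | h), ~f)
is always true.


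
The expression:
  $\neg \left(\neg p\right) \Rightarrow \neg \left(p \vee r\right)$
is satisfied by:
  {p: False}


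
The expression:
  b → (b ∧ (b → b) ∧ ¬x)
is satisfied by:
  {x: False, b: False}
  {b: True, x: False}
  {x: True, b: False}


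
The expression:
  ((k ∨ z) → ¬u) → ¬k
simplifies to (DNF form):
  u ∨ ¬k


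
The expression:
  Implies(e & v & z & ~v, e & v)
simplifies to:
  True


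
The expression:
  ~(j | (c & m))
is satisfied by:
  {m: False, j: False, c: False}
  {c: True, m: False, j: False}
  {m: True, c: False, j: False}


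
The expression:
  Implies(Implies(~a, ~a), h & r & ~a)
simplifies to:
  h & r & ~a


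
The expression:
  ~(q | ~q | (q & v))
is never true.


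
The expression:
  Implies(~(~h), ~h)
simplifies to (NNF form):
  ~h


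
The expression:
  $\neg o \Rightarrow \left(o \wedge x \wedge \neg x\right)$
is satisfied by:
  {o: True}


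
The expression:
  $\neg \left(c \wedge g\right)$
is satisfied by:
  {g: False, c: False}
  {c: True, g: False}
  {g: True, c: False}


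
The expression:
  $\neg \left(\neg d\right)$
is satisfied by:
  {d: True}


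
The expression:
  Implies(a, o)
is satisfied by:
  {o: True, a: False}
  {a: False, o: False}
  {a: True, o: True}


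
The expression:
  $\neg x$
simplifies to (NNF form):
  $\neg x$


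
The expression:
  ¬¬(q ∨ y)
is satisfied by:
  {y: True, q: True}
  {y: True, q: False}
  {q: True, y: False}


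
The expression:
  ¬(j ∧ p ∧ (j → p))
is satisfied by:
  {p: False, j: False}
  {j: True, p: False}
  {p: True, j: False}


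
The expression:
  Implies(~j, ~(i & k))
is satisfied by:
  {j: True, k: False, i: False}
  {j: False, k: False, i: False}
  {i: True, j: True, k: False}
  {i: True, j: False, k: False}
  {k: True, j: True, i: False}
  {k: True, j: False, i: False}
  {k: True, i: True, j: True}


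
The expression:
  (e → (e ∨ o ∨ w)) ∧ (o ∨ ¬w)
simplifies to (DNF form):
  o ∨ ¬w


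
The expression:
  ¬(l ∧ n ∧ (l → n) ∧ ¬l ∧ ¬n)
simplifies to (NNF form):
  True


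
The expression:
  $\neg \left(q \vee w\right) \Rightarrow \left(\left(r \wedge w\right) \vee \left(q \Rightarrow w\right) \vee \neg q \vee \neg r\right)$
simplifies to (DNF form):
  $\text{True}$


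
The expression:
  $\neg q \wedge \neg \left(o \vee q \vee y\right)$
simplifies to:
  $\neg o \wedge \neg q \wedge \neg y$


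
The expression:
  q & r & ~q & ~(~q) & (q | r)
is never true.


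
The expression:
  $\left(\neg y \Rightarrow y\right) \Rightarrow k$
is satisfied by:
  {k: True, y: False}
  {y: False, k: False}
  {y: True, k: True}


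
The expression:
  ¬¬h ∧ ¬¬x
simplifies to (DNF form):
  h ∧ x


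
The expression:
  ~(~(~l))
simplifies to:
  ~l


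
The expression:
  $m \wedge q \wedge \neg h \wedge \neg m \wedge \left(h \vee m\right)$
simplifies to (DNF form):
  $\text{False}$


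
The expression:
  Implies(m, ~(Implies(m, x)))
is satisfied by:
  {m: False, x: False}
  {x: True, m: False}
  {m: True, x: False}


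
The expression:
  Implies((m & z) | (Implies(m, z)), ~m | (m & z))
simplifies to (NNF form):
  True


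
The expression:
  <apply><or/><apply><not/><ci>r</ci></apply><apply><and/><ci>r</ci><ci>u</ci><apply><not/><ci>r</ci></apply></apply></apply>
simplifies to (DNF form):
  <apply><not/><ci>r</ci></apply>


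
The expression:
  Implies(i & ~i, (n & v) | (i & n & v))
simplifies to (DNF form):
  True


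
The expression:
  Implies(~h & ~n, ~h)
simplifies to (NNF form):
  True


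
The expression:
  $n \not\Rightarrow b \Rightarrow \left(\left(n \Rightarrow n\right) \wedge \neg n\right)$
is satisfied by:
  {b: True, n: False}
  {n: False, b: False}
  {n: True, b: True}


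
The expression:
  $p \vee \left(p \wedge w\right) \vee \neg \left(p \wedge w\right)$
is always true.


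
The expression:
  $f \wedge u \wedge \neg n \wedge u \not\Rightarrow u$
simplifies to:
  $\text{False}$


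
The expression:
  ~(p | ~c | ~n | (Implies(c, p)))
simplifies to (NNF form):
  c & n & ~p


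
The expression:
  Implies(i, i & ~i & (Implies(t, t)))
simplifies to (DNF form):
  ~i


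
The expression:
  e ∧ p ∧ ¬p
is never true.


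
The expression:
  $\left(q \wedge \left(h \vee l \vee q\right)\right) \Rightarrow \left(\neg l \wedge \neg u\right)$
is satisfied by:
  {u: False, q: False, l: False}
  {l: True, u: False, q: False}
  {u: True, l: False, q: False}
  {l: True, u: True, q: False}
  {q: True, l: False, u: False}


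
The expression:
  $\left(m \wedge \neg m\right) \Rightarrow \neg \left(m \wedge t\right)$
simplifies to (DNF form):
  $\text{True}$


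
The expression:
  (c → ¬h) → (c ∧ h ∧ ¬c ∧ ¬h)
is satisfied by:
  {h: True, c: True}


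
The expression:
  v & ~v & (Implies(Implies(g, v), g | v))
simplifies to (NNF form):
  False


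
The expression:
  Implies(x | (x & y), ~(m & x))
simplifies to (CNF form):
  ~m | ~x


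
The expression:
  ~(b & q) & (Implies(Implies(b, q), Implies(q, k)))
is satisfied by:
  {k: True, b: False, q: False}
  {b: False, q: False, k: False}
  {k: True, b: True, q: False}
  {b: True, k: False, q: False}
  {q: True, k: True, b: False}


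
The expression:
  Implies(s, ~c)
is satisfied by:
  {s: False, c: False}
  {c: True, s: False}
  {s: True, c: False}


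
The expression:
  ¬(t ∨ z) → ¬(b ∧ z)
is always true.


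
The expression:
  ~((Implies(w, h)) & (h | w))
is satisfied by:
  {h: False}


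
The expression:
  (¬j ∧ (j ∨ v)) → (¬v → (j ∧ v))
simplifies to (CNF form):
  True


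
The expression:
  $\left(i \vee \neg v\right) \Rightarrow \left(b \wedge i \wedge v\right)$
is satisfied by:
  {b: True, v: True, i: False}
  {v: True, i: False, b: False}
  {b: True, i: True, v: True}


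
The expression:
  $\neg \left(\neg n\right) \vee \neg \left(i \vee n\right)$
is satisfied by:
  {n: True, i: False}
  {i: False, n: False}
  {i: True, n: True}


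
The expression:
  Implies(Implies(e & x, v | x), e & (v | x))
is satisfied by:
  {e: True, x: True, v: True}
  {e: True, x: True, v: False}
  {e: True, v: True, x: False}


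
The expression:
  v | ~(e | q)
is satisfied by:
  {v: True, e: False, q: False}
  {q: True, v: True, e: False}
  {v: True, e: True, q: False}
  {q: True, v: True, e: True}
  {q: False, e: False, v: False}


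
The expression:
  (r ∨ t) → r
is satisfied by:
  {r: True, t: False}
  {t: False, r: False}
  {t: True, r: True}


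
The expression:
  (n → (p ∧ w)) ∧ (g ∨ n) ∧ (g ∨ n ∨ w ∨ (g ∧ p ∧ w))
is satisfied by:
  {w: True, p: True, g: True, n: False}
  {w: True, g: True, p: False, n: False}
  {p: True, g: True, w: False, n: False}
  {g: True, w: False, p: False, n: False}
  {n: True, w: True, p: True, g: True}
  {n: True, w: True, p: True, g: False}


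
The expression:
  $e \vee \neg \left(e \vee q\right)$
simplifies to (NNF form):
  $e \vee \neg q$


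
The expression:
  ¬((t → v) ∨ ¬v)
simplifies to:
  False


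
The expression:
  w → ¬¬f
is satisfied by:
  {f: True, w: False}
  {w: False, f: False}
  {w: True, f: True}


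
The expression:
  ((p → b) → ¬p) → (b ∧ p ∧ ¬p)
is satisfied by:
  {p: True, b: True}


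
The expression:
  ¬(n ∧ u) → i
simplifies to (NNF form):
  i ∨ (n ∧ u)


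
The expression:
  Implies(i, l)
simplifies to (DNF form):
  l | ~i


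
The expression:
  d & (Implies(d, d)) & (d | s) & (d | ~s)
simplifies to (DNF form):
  d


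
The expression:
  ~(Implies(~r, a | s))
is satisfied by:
  {r: False, a: False, s: False}


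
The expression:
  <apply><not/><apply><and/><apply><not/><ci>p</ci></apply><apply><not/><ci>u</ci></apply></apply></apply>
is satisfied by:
  {u: True, p: True}
  {u: True, p: False}
  {p: True, u: False}


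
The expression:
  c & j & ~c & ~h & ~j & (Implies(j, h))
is never true.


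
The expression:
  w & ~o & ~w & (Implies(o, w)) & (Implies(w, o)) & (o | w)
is never true.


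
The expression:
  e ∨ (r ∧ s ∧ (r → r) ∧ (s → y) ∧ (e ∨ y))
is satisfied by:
  {r: True, e: True, y: True, s: True}
  {r: True, e: True, y: True, s: False}
  {r: True, e: True, s: True, y: False}
  {r: True, e: True, s: False, y: False}
  {e: True, y: True, s: True, r: False}
  {e: True, y: True, s: False, r: False}
  {e: True, y: False, s: True, r: False}
  {e: True, y: False, s: False, r: False}
  {r: True, y: True, s: True, e: False}


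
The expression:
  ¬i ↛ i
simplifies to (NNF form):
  True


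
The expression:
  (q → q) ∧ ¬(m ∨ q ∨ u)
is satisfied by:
  {q: False, u: False, m: False}


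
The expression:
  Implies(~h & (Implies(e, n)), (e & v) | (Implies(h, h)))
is always true.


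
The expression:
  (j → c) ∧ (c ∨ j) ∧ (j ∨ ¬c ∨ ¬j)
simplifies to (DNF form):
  c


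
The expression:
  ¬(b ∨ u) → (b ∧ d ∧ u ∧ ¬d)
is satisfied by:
  {b: True, u: True}
  {b: True, u: False}
  {u: True, b: False}


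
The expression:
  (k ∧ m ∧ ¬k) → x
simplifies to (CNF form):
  True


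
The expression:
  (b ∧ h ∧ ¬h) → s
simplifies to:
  True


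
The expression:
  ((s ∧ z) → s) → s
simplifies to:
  s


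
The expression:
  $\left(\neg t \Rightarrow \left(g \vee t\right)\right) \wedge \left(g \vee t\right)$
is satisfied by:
  {t: True, g: True}
  {t: True, g: False}
  {g: True, t: False}


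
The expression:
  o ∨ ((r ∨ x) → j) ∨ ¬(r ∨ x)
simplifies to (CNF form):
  (j ∨ o ∨ ¬r) ∧ (j ∨ o ∨ ¬x)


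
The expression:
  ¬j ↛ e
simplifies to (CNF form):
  e ∨ ¬j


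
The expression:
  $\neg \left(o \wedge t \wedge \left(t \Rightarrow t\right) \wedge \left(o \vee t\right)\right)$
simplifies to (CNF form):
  $\neg o \vee \neg t$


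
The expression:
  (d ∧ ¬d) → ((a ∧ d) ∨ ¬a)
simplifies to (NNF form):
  True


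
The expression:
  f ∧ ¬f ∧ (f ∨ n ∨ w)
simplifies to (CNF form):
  False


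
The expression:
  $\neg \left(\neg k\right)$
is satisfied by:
  {k: True}


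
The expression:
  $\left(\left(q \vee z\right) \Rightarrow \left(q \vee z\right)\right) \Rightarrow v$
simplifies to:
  $v$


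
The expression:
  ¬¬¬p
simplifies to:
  ¬p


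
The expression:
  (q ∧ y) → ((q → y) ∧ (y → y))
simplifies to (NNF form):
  True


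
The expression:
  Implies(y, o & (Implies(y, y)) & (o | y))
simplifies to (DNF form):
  o | ~y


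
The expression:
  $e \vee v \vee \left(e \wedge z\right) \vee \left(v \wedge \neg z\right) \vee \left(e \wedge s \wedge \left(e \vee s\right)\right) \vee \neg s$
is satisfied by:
  {v: True, e: True, s: False}
  {v: True, s: False, e: False}
  {e: True, s: False, v: False}
  {e: False, s: False, v: False}
  {v: True, e: True, s: True}
  {v: True, s: True, e: False}
  {e: True, s: True, v: False}


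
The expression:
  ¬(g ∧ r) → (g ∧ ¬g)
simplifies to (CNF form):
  g ∧ r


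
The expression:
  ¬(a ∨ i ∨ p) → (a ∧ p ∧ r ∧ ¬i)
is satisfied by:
  {i: True, a: True, p: True}
  {i: True, a: True, p: False}
  {i: True, p: True, a: False}
  {i: True, p: False, a: False}
  {a: True, p: True, i: False}
  {a: True, p: False, i: False}
  {p: True, a: False, i: False}


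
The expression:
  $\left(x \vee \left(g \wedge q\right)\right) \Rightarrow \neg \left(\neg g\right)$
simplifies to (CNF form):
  $g \vee \neg x$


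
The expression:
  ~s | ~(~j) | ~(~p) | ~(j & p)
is always true.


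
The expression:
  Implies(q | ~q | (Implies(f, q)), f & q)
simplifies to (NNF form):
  f & q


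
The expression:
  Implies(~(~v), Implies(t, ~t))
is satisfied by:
  {v: False, t: False}
  {t: True, v: False}
  {v: True, t: False}


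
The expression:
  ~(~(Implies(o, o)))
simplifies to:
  True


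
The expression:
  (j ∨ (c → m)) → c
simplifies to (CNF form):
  c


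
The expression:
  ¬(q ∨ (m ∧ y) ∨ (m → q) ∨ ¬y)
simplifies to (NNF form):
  False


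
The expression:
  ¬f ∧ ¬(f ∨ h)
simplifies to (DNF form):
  ¬f ∧ ¬h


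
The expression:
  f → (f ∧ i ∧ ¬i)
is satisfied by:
  {f: False}


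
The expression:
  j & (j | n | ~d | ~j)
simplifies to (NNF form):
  j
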